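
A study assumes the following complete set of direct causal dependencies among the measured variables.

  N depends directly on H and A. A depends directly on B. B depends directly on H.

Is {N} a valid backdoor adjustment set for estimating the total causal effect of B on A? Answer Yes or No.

Backdoor paths from B to A (paths whose first edge points into B):
  P1: B <- H -> N <- A
Condition 1 (no descendant of B in the set): FAILS — N is a descendant of B.
Condition 2 (every backdoor path blocked by {N}):
  P1: open — collider(s) N are conditioned on (or have a conditioned descendant) and no non-collider on the path is in the set.
{N} does not satisfy the backdoor criterion.

No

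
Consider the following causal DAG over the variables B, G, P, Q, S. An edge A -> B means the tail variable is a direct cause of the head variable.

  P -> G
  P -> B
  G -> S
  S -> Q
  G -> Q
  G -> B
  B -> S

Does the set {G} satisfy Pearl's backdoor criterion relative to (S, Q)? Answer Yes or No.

Yes

Backdoor paths from S to Q (paths whose first edge points into S):
  P1: S <- G -> Q
  P2: S <- B <- P -> G -> Q
  P3: S <- B <- G -> Q
Condition 1 (no descendant of S in the set): holds — descendants of S are {Q}; none are in {G}.
Condition 2 (every backdoor path blocked by {G}):
  P1: blocked at fork node G ∈ conditioning set.
  P2: blocked at chain node G ∈ conditioning set.
  P3: blocked at fork node G ∈ conditioning set.
{G} satisfies the backdoor criterion.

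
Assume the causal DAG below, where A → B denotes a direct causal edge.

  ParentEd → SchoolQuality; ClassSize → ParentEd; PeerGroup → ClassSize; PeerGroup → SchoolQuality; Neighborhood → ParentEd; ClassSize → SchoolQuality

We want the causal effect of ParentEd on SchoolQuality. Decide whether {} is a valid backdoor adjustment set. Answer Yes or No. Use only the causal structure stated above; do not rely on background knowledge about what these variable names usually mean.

No

Backdoor paths from ParentEd to SchoolQuality (paths whose first edge points into ParentEd):
  P1: ParentEd <- ClassSize <- PeerGroup -> SchoolQuality
  P2: ParentEd <- ClassSize -> SchoolQuality
Condition 1 (no descendant of ParentEd in the set): holds — descendants of ParentEd are {SchoolQuality}; none are in {}.
Condition 2 (every backdoor path blocked by {}):
  P1: open — no interior node is in the conditioning set.
  P2: open — no interior node is in the conditioning set.
{} does not satisfy the backdoor criterion.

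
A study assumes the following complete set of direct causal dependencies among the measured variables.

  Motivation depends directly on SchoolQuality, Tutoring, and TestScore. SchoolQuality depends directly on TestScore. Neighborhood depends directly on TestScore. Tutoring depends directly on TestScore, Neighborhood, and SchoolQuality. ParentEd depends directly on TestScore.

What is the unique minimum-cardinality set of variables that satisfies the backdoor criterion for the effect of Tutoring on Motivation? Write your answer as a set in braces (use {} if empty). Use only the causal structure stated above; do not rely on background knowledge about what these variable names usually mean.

{SchoolQuality, TestScore}

Variables eligible for adjustment (non-descendants of Tutoring, excluding Tutoring and Motivation): {Neighborhood, ParentEd, SchoolQuality, TestScore}.
Backdoor paths from Tutoring to Motivation:
  P1: Tutoring <- TestScore -> SchoolQuality -> Motivation
  P2: Tutoring <- TestScore -> Motivation
  P3: Tutoring <- SchoolQuality <- TestScore -> Motivation
  P4: Tutoring <- SchoolQuality -> Motivation
  P5: Tutoring <- Neighborhood <- TestScore -> SchoolQuality -> Motivation
  P6: Tutoring <- Neighborhood <- TestScore -> Motivation
The empty set is not sufficient: P1 (Tutoring <- TestScore -> SchoolQuality -> Motivation) has no collider blocking it and no conditioned non-collider, so it is open.
Try {SchoolQuality, TestScore}:
  P1: blocked at fork node TestScore ∈ conditioning set.
  P2: blocked at fork node TestScore ∈ conditioning set.
  P3: blocked at chain node SchoolQuality ∈ conditioning set.
  P4: blocked at fork node SchoolQuality ∈ conditioning set.
  P5: blocked at fork node TestScore ∈ conditioning set.
  P6: blocked at fork node TestScore ∈ conditioning set.
{SchoolQuality, TestScore} contains no descendant of Tutoring and blocks every backdoor path.
Every element of {SchoolQuality, TestScore} is needed (dropping SchoolQuality leaves P4 open; dropping TestScore leaves P2 open), so no proper subset is valid.
Among all size-2 subsets of the eligible variables, only {SchoolQuality, TestScore} blocks every backdoor path, so it is the unique smallest valid adjustment set.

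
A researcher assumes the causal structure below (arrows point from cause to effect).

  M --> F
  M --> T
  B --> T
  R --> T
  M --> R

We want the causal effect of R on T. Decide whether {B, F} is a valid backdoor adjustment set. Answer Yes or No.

Backdoor paths from R to T (paths whose first edge points into R):
  P1: R <- M -> T
Condition 1 (no descendant of R in the set): holds — descendants of R are {T}; none are in {B, F}.
Condition 2 (every backdoor path blocked by {B, F}):
  P1: open — no interior node is in the conditioning set.
{B, F} does not satisfy the backdoor criterion.

No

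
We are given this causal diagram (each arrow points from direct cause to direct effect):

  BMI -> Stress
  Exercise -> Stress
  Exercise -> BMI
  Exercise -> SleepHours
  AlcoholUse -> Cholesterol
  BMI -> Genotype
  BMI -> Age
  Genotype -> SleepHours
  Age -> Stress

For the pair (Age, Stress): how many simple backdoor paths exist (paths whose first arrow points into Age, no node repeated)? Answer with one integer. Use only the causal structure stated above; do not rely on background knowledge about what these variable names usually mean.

A backdoor path from Age to Stress is any simple undirected path whose first edge points into Age (i.e. leaves Age via a parent).
Parents of Age: {BMI}.
Enumerating:
  P1: Age <- BMI <- Exercise -> Stress
  P2: Age <- BMI -> Genotype -> SleepHours <- Exercise -> Stress
  P3: Age <- BMI -> Stress
That exhausts the simple backdoor paths. Count: 3.

3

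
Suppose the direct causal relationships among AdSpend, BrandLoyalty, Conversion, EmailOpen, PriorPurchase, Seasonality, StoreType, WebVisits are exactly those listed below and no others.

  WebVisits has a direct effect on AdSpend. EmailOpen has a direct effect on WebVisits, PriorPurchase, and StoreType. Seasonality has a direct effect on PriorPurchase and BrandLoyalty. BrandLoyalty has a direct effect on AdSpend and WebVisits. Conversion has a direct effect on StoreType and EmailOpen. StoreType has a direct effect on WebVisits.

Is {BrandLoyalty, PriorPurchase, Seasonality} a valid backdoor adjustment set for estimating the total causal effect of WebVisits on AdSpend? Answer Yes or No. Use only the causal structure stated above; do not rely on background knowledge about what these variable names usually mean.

Yes

Backdoor paths from WebVisits to AdSpend (paths whose first edge points into WebVisits):
  P1: WebVisits <- EmailOpen -> PriorPurchase <- Seasonality -> BrandLoyalty -> AdSpend
  P2: WebVisits <- BrandLoyalty -> AdSpend
  P3: WebVisits <- StoreType <- Conversion -> EmailOpen -> PriorPurchase <- Seasonality -> BrandLoyalty -> AdSpend
  P4: WebVisits <- StoreType <- EmailOpen -> PriorPurchase <- Seasonality -> BrandLoyalty -> AdSpend
Condition 1 (no descendant of WebVisits in the set): holds — descendants of WebVisits are {AdSpend}; none are in {BrandLoyalty, PriorPurchase, Seasonality}.
Condition 2 (every backdoor path blocked by {BrandLoyalty, PriorPurchase, Seasonality}):
  P1: blocked at fork node Seasonality ∈ conditioning set.
  P2: blocked at fork node BrandLoyalty ∈ conditioning set.
  P3: blocked at fork node Seasonality ∈ conditioning set.
  P4: blocked at fork node Seasonality ∈ conditioning set.
{BrandLoyalty, PriorPurchase, Seasonality} satisfies the backdoor criterion.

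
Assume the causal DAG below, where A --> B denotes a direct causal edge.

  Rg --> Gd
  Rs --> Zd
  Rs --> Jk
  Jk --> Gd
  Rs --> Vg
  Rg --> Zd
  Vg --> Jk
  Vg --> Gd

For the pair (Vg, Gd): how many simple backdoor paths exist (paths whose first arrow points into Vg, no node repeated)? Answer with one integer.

2

A backdoor path from Vg to Gd is any simple undirected path whose first edge points into Vg (i.e. leaves Vg via a parent).
Parents of Vg: {Rs}.
Enumerating:
  P1: Vg <- Rs -> Jk -> Gd
  P2: Vg <- Rs -> Zd <- Rg -> Gd
That exhausts the simple backdoor paths. Count: 2.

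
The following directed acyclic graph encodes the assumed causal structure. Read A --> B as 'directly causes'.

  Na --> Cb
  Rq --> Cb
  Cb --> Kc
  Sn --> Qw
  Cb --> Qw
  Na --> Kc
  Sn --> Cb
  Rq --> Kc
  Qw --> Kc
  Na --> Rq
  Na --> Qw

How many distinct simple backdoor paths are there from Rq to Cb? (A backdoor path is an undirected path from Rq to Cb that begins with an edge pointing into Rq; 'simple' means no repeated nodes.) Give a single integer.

A backdoor path from Rq to Cb is any simple undirected path whose first edge points into Rq (i.e. leaves Rq via a parent).
Parents of Rq: {Na}.
Enumerating:
  P1: Rq <- Na -> Cb
  P2: Rq <- Na -> Qw <- Sn -> Cb
  P3: Rq <- Na -> Qw <- Cb
  P4: Rq <- Na -> Qw -> Kc <- Cb
  P5: Rq <- Na -> Kc <- Cb
  P6: Rq <- Na -> Kc <- Qw <- Sn -> Cb
  P7: Rq <- Na -> Kc <- Qw <- Cb
That exhausts the simple backdoor paths. Count: 7.

7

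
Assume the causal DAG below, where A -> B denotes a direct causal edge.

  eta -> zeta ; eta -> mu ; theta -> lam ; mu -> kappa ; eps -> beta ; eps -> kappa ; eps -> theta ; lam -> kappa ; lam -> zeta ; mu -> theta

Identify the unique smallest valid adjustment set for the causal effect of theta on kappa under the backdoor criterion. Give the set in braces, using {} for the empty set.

Variables eligible for adjustment (non-descendants of theta, excluding theta and kappa): {beta, eps, eta, mu}.
Backdoor paths from theta to kappa:
  P1: theta <- eps -> kappa
  P2: theta <- mu <- eta -> zeta <- lam -> kappa
  P3: theta <- mu -> kappa
The empty set is not sufficient: P1 (theta <- eps -> kappa) has no collider blocking it and no conditioned non-collider, so it is open.
Try {eps, mu}:
  P1: blocked at fork node eps ∈ conditioning set.
  P2: blocked at chain node mu ∈ conditioning set.
  P3: blocked at fork node mu ∈ conditioning set.
{eps, mu} contains no descendant of theta and blocks every backdoor path.
Every element of {eps, mu} is needed (dropping eps leaves P1 open; dropping mu leaves P3 open), so no proper subset is valid.
Among all size-2 subsets of the eligible variables, only {eps, mu} blocks every backdoor path, so it is the unique smallest valid adjustment set.

{eps, mu}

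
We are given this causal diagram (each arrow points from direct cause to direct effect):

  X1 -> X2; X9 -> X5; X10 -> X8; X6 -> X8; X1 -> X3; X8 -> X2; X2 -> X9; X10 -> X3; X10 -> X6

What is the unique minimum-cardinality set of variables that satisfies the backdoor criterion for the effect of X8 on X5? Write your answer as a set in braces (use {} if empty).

{}

Variables eligible for adjustment (non-descendants of X8, excluding X8 and X5): {X1, X10, X3, X6}.
Backdoor paths from X8 to X5:
  P1: X8 <- X10 -> X3 <- X1 -> X2 -> X9 -> X5
  P2: X8 <- X6 <- X10 -> X3 <- X1 -> X2 -> X9 -> X5
Each backdoor path contains an unconditioned collider, so every path is already blocked with the empty conditioning set:
  P1: blocked at collider X3 (neither it nor any descendant is in the conditioning set).
  P2: blocked at collider X3 (neither it nor any descendant is in the conditioning set).
The empty set is therefore the unique smallest valid set.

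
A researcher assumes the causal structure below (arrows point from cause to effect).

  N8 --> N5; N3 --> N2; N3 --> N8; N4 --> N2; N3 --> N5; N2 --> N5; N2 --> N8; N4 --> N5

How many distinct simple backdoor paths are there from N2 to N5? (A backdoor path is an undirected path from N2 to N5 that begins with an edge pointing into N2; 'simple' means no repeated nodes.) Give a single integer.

A backdoor path from N2 to N5 is any simple undirected path whose first edge points into N2 (i.e. leaves N2 via a parent).
Parents of N2: {N3, N4}.
Enumerating:
  P1: N2 <- N3 -> N8 -> N5
  P2: N2 <- N3 -> N5
  P3: N2 <- N4 -> N5
That exhausts the simple backdoor paths. Count: 3.

3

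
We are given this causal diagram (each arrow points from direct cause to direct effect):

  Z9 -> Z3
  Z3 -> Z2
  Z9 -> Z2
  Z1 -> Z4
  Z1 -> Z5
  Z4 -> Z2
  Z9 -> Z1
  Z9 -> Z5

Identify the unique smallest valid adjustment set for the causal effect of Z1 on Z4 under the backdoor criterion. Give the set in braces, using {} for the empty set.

Variables eligible for adjustment (non-descendants of Z1, excluding Z1 and Z4): {Z3, Z9}.
Backdoor paths from Z1 to Z4:
  P1: Z1 <- Z9 -> Z3 -> Z2 <- Z4
  P2: Z1 <- Z9 -> Z2 <- Z4
Each backdoor path contains an unconditioned collider, so every path is already blocked with the empty conditioning set:
  P1: blocked at collider Z2 (neither it nor any descendant is in the conditioning set).
  P2: blocked at collider Z2 (neither it nor any descendant is in the conditioning set).
The empty set is therefore the unique smallest valid set.

{}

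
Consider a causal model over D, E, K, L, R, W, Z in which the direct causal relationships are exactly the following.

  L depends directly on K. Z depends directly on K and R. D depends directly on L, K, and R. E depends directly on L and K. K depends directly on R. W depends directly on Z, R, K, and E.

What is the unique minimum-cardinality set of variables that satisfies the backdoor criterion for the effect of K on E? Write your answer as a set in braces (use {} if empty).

Variables eligible for adjustment (non-descendants of K, excluding K and E): {R}.
Backdoor paths from K to E:
  P1: K <- R -> Z -> W <- E
  P2: K <- R -> W <- E
  P3: K <- R -> D <- L -> E
Each backdoor path contains an unconditioned collider, so every path is already blocked with the empty conditioning set:
  P1: blocked at collider W (neither it nor any descendant is in the conditioning set).
  P2: blocked at collider W (neither it nor any descendant is in the conditioning set).
  P3: blocked at collider D (neither it nor any descendant is in the conditioning set).
The empty set is therefore the unique smallest valid set.

{}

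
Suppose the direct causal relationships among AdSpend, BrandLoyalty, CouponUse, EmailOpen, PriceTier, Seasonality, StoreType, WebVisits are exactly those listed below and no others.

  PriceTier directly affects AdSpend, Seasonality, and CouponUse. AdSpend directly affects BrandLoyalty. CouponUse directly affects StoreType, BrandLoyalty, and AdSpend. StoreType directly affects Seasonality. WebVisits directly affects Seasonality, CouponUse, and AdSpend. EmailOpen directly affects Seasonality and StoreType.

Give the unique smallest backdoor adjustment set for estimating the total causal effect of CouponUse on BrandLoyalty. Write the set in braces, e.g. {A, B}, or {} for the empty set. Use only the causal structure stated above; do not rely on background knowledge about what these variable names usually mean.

{PriceTier, WebVisits}

Variables eligible for adjustment (non-descendants of CouponUse, excluding CouponUse and BrandLoyalty): {EmailOpen, PriceTier, WebVisits}.
Backdoor paths from CouponUse to BrandLoyalty:
  P1: CouponUse <- WebVisits -> AdSpend -> BrandLoyalty
  P2: CouponUse <- WebVisits -> Seasonality <- PriceTier -> AdSpend -> BrandLoyalty
  P3: CouponUse <- PriceTier -> AdSpend -> BrandLoyalty
  P4: CouponUse <- PriceTier -> Seasonality <- WebVisits -> AdSpend -> BrandLoyalty
The empty set is not sufficient: P1 (CouponUse <- WebVisits -> AdSpend -> BrandLoyalty) has no collider blocking it and no conditioned non-collider, so it is open.
Try {PriceTier, WebVisits}:
  P1: blocked at fork node WebVisits ∈ conditioning set.
  P2: blocked at fork node WebVisits ∈ conditioning set.
  P3: blocked at fork node PriceTier ∈ conditioning set.
  P4: blocked at fork node PriceTier ∈ conditioning set.
{PriceTier, WebVisits} contains no descendant of CouponUse and blocks every backdoor path.
Every element of {PriceTier, WebVisits} is needed (dropping PriceTier leaves P3 open; dropping WebVisits leaves P1 open), so no proper subset is valid.
Among all size-2 subsets of the eligible variables, only {PriceTier, WebVisits} blocks every backdoor path, so it is the unique smallest valid adjustment set.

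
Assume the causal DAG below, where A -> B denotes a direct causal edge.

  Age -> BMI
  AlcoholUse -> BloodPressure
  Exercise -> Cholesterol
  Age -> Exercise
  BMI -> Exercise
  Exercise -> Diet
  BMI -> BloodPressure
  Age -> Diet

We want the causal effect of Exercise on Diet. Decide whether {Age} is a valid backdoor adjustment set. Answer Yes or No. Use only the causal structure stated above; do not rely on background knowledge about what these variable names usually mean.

Yes

Backdoor paths from Exercise to Diet (paths whose first edge points into Exercise):
  P1: Exercise <- Age -> Diet
  P2: Exercise <- BMI <- Age -> Diet
Condition 1 (no descendant of Exercise in the set): holds — descendants of Exercise are {Cholesterol, Diet}; none are in {Age}.
Condition 2 (every backdoor path blocked by {Age}):
  P1: blocked at fork node Age ∈ conditioning set.
  P2: blocked at fork node Age ∈ conditioning set.
{Age} satisfies the backdoor criterion.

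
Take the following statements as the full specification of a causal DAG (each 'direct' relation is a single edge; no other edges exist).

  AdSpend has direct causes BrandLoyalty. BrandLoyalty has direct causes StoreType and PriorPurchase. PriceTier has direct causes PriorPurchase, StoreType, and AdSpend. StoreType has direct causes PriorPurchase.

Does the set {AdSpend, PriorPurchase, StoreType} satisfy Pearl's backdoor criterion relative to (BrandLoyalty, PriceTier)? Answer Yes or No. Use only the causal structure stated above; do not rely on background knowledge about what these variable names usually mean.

No

Backdoor paths from BrandLoyalty to PriceTier (paths whose first edge points into BrandLoyalty):
  P1: BrandLoyalty <- PriorPurchase -> StoreType -> PriceTier
  P2: BrandLoyalty <- PriorPurchase -> PriceTier
  P3: BrandLoyalty <- StoreType <- PriorPurchase -> PriceTier
  P4: BrandLoyalty <- StoreType -> PriceTier
Condition 1 (no descendant of BrandLoyalty in the set): FAILS — AdSpend is a descendant of BrandLoyalty.
Condition 2 (every backdoor path blocked by {AdSpend, PriorPurchase, StoreType}):
  P1: blocked at fork node PriorPurchase ∈ conditioning set.
  P2: blocked at fork node PriorPurchase ∈ conditioning set.
  P3: blocked at chain node StoreType ∈ conditioning set.
  P4: blocked at fork node StoreType ∈ conditioning set.
{AdSpend, PriorPurchase, StoreType} does not satisfy the backdoor criterion.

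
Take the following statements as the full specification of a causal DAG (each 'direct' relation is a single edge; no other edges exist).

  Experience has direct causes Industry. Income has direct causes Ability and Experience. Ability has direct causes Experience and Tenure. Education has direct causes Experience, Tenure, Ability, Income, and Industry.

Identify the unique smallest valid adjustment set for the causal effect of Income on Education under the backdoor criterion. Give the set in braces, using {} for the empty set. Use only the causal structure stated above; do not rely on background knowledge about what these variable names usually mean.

Variables eligible for adjustment (non-descendants of Income, excluding Income and Education): {Ability, Experience, Industry, Tenure}.
Backdoor paths from Income to Education:
  P1: Income <- Experience <- Industry -> Education
  P2: Income <- Experience -> Ability <- Tenure -> Education
  P3: Income <- Experience -> Ability -> Education
  P4: Income <- Experience -> Education
  P5: Income <- Ability <- Experience <- Industry -> Education
  P6: Income <- Ability <- Experience -> Education
  P7: Income <- Ability <- Tenure -> Education
  P8: Income <- Ability -> Education
The empty set is not sufficient: P1 (Income <- Experience <- Industry -> Education) has no collider blocking it and no conditioned non-collider, so it is open.
Try {Ability, Experience}:
  P1: blocked at chain node Experience ∈ conditioning set.
  P2: blocked at fork node Experience ∈ conditioning set.
  P3: blocked at fork node Experience ∈ conditioning set.
  P4: blocked at fork node Experience ∈ conditioning set.
  P5: blocked at chain node Ability ∈ conditioning set.
  P6: blocked at chain node Ability ∈ conditioning set.
  P7: blocked at chain node Ability ∈ conditioning set.
  P8: blocked at fork node Ability ∈ conditioning set.
{Ability, Experience} contains no descendant of Income and blocks every backdoor path.
Every element of {Ability, Experience} is needed (dropping Ability leaves P7 open; dropping Experience leaves P1 open), so no proper subset is valid.
Among all size-2 subsets of the eligible variables, only {Ability, Experience} blocks every backdoor path, so it is the unique smallest valid adjustment set.

{Ability, Experience}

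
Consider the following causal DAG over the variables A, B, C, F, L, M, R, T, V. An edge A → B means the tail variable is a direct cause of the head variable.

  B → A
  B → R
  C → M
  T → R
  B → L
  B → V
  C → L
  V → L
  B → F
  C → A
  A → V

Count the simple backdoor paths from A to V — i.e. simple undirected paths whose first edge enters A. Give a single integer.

4

A backdoor path from A to V is any simple undirected path whose first edge points into A (i.e. leaves A via a parent).
Parents of A: {B, C}.
Enumerating:
  P1: A <- B -> V
  P2: A <- B -> L <- V
  P3: A <- C -> L <- B -> V
  P4: A <- C -> L <- V
That exhausts the simple backdoor paths. Count: 4.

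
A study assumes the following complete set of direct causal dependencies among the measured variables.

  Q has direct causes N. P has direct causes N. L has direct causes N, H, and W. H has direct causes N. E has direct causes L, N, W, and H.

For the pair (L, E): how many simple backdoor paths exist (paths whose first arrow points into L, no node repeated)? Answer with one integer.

5

A backdoor path from L to E is any simple undirected path whose first edge points into L (i.e. leaves L via a parent).
Parents of L: {H, N, W}.
Enumerating:
  P1: L <- N -> H -> E
  P2: L <- N -> E
  P3: L <- W -> E
  P4: L <- H <- N -> E
  P5: L <- H -> E
That exhausts the simple backdoor paths. Count: 5.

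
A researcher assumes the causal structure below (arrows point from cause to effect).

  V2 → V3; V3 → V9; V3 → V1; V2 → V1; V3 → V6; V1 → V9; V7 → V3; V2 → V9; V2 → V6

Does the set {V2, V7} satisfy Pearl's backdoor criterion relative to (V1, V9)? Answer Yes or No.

Backdoor paths from V1 to V9 (paths whose first edge points into V1):
  P1: V1 <- V2 -> V3 -> V9
  P2: V1 <- V2 -> V6 <- V3 -> V9
  P3: V1 <- V2 -> V9
  P4: V1 <- V3 <- V2 -> V9
  P5: V1 <- V3 -> V6 <- V2 -> V9
  P6: V1 <- V3 -> V9
Condition 1 (no descendant of V1 in the set): holds — descendants of V1 are {V9}; none are in {V2, V7}.
Condition 2 (every backdoor path blocked by {V2, V7}):
  P1: blocked at fork node V2 ∈ conditioning set.
  P2: blocked at fork node V2 ∈ conditioning set.
  P3: blocked at fork node V2 ∈ conditioning set.
  P4: blocked at fork node V2 ∈ conditioning set.
  P5: blocked at collider V6 (neither it nor any descendant is in the conditioning set).
  P6: open — no interior node is in the conditioning set.
{V2, V7} does not satisfy the backdoor criterion.

No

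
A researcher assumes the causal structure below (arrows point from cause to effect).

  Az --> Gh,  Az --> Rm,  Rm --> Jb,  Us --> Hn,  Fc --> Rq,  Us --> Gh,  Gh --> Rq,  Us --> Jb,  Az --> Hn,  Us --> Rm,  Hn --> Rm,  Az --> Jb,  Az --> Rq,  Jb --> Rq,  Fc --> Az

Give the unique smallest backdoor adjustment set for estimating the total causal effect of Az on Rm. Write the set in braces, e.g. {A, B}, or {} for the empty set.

Variables eligible for adjustment (non-descendants of Az, excluding Az and Rm): {Fc, Us}.
Backdoor paths from Az to Rm:
  P1: Az <- Fc -> Rq <- Gh <- Us -> Hn -> Rm
  P2: Az <- Fc -> Rq <- Gh <- Us -> Rm
  P3: Az <- Fc -> Rq <- Gh <- Us -> Jb <- Rm
  P4: Az <- Fc -> Rq <- Jb <- Us -> Hn -> Rm
  P5: Az <- Fc -> Rq <- Jb <- Us -> Rm
  P6: Az <- Fc -> Rq <- Jb <- Rm
Each backdoor path contains an unconditioned collider, so every path is already blocked with the empty conditioning set:
  P1: blocked at collider Rq (neither it nor any descendant is in the conditioning set).
  P2: blocked at collider Rq (neither it nor any descendant is in the conditioning set).
  P3: blocked at collider Rq (neither it nor any descendant is in the conditioning set).
  P4: blocked at collider Rq (neither it nor any descendant is in the conditioning set).
  P5: blocked at collider Rq (neither it nor any descendant is in the conditioning set).
  P6: blocked at collider Rq (neither it nor any descendant is in the conditioning set).
The empty set is therefore the unique smallest valid set.

{}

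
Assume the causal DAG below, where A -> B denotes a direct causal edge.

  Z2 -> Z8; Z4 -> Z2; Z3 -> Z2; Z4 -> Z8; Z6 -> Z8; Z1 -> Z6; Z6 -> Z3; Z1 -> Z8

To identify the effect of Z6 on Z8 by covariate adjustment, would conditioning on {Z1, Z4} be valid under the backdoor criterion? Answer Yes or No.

Backdoor paths from Z6 to Z8 (paths whose first edge points into Z6):
  P1: Z6 <- Z1 -> Z8
Condition 1 (no descendant of Z6 in the set): holds — descendants of Z6 are {Z2, Z3, Z8}; none are in {Z1, Z4}.
Condition 2 (every backdoor path blocked by {Z1, Z4}):
  P1: blocked at fork node Z1 ∈ conditioning set.
{Z1, Z4} satisfies the backdoor criterion.

Yes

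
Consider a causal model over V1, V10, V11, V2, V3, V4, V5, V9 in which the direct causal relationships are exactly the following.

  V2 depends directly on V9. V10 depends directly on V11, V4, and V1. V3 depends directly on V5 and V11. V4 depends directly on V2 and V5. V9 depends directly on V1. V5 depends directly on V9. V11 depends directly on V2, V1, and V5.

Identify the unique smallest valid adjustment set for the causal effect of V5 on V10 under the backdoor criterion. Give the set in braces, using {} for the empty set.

{V9}

Variables eligible for adjustment (non-descendants of V5, excluding V5 and V10): {V1, V2, V9}.
Backdoor paths from V5 to V10:
  P1: V5 <- V9 <- V1 -> V11 <- V2 -> V4 -> V10
  P2: V5 <- V9 <- V1 -> V11 -> V10
  P3: V5 <- V9 <- V1 -> V10
  P4: V5 <- V9 -> V2 -> V11 <- V1 -> V10
  P5: V5 <- V9 -> V2 -> V11 -> V10
  P6: V5 <- V9 -> V2 -> V4 -> V10
The empty set is not sufficient: P2 (V5 <- V9 <- V1 -> V11 -> V10) has no collider blocking it and no conditioned non-collider, so it is open.
Try {V9}:
  P1: blocked at chain node V9 ∈ conditioning set.
  P2: blocked at chain node V9 ∈ conditioning set.
  P3: blocked at chain node V9 ∈ conditioning set.
  P4: blocked at fork node V9 ∈ conditioning set.
  P5: blocked at fork node V9 ∈ conditioning set.
  P6: blocked at fork node V9 ∈ conditioning set.
{V9} contains no descendant of V5 and blocks every backdoor path.
No other singleton works — e.g. {V1} leaves P5 open — so {V9} is the unique smallest valid adjustment set.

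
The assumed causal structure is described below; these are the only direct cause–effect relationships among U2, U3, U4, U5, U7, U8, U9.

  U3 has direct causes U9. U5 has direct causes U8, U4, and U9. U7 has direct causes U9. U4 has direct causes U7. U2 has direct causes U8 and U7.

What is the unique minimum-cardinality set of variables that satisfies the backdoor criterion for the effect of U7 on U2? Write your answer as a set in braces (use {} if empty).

Variables eligible for adjustment (non-descendants of U7, excluding U7 and U2): {U3, U8, U9}.
Backdoor paths from U7 to U2:
  P1: U7 <- U9 -> U5 <- U8 -> U2
Each backdoor path contains an unconditioned collider, so every path is already blocked with the empty conditioning set:
  P1: blocked at collider U5 (neither it nor any descendant is in the conditioning set).
The empty set is therefore the unique smallest valid set.

{}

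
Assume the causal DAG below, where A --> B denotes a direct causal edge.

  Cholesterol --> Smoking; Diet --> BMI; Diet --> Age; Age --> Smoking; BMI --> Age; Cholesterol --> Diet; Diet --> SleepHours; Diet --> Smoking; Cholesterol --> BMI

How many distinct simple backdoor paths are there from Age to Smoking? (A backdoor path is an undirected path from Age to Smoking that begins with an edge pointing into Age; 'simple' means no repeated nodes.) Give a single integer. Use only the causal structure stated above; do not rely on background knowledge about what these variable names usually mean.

A backdoor path from Age to Smoking is any simple undirected path whose first edge points into Age (i.e. leaves Age via a parent).
Parents of Age: {BMI, Diet}.
Enumerating:
  P1: Age <- Diet <- Cholesterol -> Smoking
  P2: Age <- Diet -> BMI <- Cholesterol -> Smoking
  P3: Age <- Diet -> Smoking
  P4: Age <- BMI <- Cholesterol -> Diet -> Smoking
  P5: Age <- BMI <- Cholesterol -> Smoking
  P6: Age <- BMI <- Diet <- Cholesterol -> Smoking
  P7: Age <- BMI <- Diet -> Smoking
That exhausts the simple backdoor paths. Count: 7.

7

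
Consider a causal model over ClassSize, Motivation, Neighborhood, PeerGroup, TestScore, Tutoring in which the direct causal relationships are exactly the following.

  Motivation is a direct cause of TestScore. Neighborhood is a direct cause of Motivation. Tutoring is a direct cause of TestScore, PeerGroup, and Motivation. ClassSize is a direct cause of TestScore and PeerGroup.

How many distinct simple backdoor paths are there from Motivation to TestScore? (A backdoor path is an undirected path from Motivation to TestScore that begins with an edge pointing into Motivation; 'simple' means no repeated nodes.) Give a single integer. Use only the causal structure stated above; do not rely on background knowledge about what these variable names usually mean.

2

A backdoor path from Motivation to TestScore is any simple undirected path whose first edge points into Motivation (i.e. leaves Motivation via a parent).
Parents of Motivation: {Neighborhood, Tutoring}.
Enumerating:
  P1: Motivation <- Tutoring -> TestScore
  P2: Motivation <- Tutoring -> PeerGroup <- ClassSize -> TestScore
That exhausts the simple backdoor paths. Count: 2.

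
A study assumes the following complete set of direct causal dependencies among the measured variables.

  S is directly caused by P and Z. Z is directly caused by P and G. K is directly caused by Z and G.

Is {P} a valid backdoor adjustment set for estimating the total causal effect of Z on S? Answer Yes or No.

Backdoor paths from Z to S (paths whose first edge points into Z):
  P1: Z <- P -> S
Condition 1 (no descendant of Z in the set): holds — descendants of Z are {K, S}; none are in {P}.
Condition 2 (every backdoor path blocked by {P}):
  P1: blocked at fork node P ∈ conditioning set.
{P} satisfies the backdoor criterion.

Yes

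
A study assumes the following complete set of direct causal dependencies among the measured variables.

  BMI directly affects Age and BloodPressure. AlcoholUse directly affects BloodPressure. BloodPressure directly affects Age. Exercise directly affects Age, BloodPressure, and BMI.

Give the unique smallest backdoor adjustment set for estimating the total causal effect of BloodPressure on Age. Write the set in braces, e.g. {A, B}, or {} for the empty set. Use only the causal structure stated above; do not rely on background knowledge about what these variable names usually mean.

Variables eligible for adjustment (non-descendants of BloodPressure, excluding BloodPressure and Age): {AlcoholUse, BMI, Exercise}.
Backdoor paths from BloodPressure to Age:
  P1: BloodPressure <- Exercise -> BMI -> Age
  P2: BloodPressure <- Exercise -> Age
  P3: BloodPressure <- BMI <- Exercise -> Age
  P4: BloodPressure <- BMI -> Age
The empty set is not sufficient: P1 (BloodPressure <- Exercise -> BMI -> Age) has no collider blocking it and no conditioned non-collider, so it is open.
Try {BMI, Exercise}:
  P1: blocked at fork node Exercise ∈ conditioning set.
  P2: blocked at fork node Exercise ∈ conditioning set.
  P3: blocked at chain node BMI ∈ conditioning set.
  P4: blocked at fork node BMI ∈ conditioning set.
{BMI, Exercise} contains no descendant of BloodPressure and blocks every backdoor path.
Every element of {BMI, Exercise} is needed (dropping BMI leaves P4 open; dropping Exercise leaves P2 open), so no proper subset is valid.
Among all size-2 subsets of the eligible variables, only {BMI, Exercise} blocks every backdoor path, so it is the unique smallest valid adjustment set.

{BMI, Exercise}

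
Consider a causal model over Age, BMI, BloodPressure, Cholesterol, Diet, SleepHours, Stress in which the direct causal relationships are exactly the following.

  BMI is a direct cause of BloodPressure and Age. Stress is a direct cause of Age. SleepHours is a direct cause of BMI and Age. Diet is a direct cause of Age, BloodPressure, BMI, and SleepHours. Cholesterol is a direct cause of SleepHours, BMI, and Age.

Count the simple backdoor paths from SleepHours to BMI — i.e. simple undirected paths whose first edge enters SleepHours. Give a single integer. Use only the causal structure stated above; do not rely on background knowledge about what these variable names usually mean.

A backdoor path from SleepHours to BMI is any simple undirected path whose first edge points into SleepHours (i.e. leaves SleepHours via a parent).
Parents of SleepHours: {Cholesterol, Diet}.
Enumerating:
  P1: SleepHours <- Diet -> BMI
  P2: SleepHours <- Diet -> BloodPressure <- BMI
  P3: SleepHours <- Diet -> Age <- Cholesterol -> BMI
  P4: SleepHours <- Diet -> Age <- BMI
  P5: SleepHours <- Cholesterol -> BMI
  P6: SleepHours <- Cholesterol -> Age <- Diet -> BMI
  P7: SleepHours <- Cholesterol -> Age <- Diet -> BloodPressure <- BMI
  P8: SleepHours <- Cholesterol -> Age <- BMI
That exhausts the simple backdoor paths. Count: 8.

8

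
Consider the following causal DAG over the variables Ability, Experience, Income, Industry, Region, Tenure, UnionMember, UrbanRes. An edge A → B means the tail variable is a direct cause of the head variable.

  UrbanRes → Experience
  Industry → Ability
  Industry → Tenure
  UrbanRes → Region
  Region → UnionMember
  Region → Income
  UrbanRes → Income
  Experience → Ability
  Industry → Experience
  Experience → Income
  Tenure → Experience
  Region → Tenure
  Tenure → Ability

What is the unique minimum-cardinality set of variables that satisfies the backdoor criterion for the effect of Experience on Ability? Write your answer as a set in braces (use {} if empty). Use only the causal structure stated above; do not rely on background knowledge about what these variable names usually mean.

{Industry, Tenure}

Variables eligible for adjustment (non-descendants of Experience, excluding Experience and Ability): {Industry, Region, Tenure, UnionMember, UrbanRes}.
Backdoor paths from Experience to Ability:
  P1: Experience <- UrbanRes -> Region -> Tenure <- Industry -> Ability
  P2: Experience <- UrbanRes -> Region -> Tenure -> Ability
  P3: Experience <- UrbanRes -> Income <- Region -> Tenure <- Industry -> Ability
  P4: Experience <- UrbanRes -> Income <- Region -> Tenure -> Ability
  P5: Experience <- Industry -> Tenure -> Ability
  P6: Experience <- Industry -> Ability
  P7: Experience <- Tenure <- Industry -> Ability
  P8: Experience <- Tenure -> Ability
The empty set is not sufficient: P2 (Experience <- UrbanRes -> Region -> Tenure -> Ability) has no collider blocking it and no conditioned non-collider, so it is open.
Try {Industry, Tenure}:
  P1: blocked at fork node Industry ∈ conditioning set.
  P2: blocked at chain node Tenure ∈ conditioning set.
  P3: blocked at collider Income (neither it nor any descendant is in the conditioning set).
  P4: blocked at collider Income (neither it nor any descendant is in the conditioning set).
  P5: blocked at fork node Industry ∈ conditioning set.
  P6: blocked at fork node Industry ∈ conditioning set.
  P7: blocked at chain node Tenure ∈ conditioning set.
  P8: blocked at fork node Tenure ∈ conditioning set.
{Industry, Tenure} contains no descendant of Experience and blocks every backdoor path.
Every element of {Industry, Tenure} is needed (dropping Industry leaves P1 open; dropping Tenure leaves P2 open), so no proper subset is valid.
Among all size-2 subsets of the eligible variables, only {Industry, Tenure} blocks every backdoor path, so it is the unique smallest valid adjustment set.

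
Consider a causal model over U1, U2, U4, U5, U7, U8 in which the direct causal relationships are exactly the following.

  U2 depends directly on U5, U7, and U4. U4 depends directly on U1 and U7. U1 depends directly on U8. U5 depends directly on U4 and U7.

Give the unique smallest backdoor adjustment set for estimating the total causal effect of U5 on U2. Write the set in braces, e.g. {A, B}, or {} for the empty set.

Variables eligible for adjustment (non-descendants of U5, excluding U5 and U2): {U1, U4, U7, U8}.
Backdoor paths from U5 to U2:
  P1: U5 <- U7 -> U4 -> U2
  P2: U5 <- U7 -> U2
  P3: U5 <- U4 <- U7 -> U2
  P4: U5 <- U4 -> U2
The empty set is not sufficient: P1 (U5 <- U7 -> U4 -> U2) has no collider blocking it and no conditioned non-collider, so it is open.
Try {U4, U7}:
  P1: blocked at fork node U7 ∈ conditioning set.
  P2: blocked at fork node U7 ∈ conditioning set.
  P3: blocked at chain node U4 ∈ conditioning set.
  P4: blocked at fork node U4 ∈ conditioning set.
{U4, U7} contains no descendant of U5 and blocks every backdoor path.
Every element of {U4, U7} is needed (dropping U4 leaves P4 open; dropping U7 leaves P2 open), so no proper subset is valid.
Among all size-2 subsets of the eligible variables, only {U4, U7} blocks every backdoor path, so it is the unique smallest valid adjustment set.

{U4, U7}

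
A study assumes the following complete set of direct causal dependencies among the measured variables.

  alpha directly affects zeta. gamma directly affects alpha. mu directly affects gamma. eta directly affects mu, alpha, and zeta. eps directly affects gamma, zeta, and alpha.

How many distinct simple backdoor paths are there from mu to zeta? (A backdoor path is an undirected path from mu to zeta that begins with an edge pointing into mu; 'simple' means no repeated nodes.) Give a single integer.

A backdoor path from mu to zeta is any simple undirected path whose first edge points into mu (i.e. leaves mu via a parent).
Parents of mu: {eta}.
Enumerating:
  P1: mu <- eta -> alpha <- eps -> zeta
  P2: mu <- eta -> alpha <- gamma <- eps -> zeta
  P3: mu <- eta -> alpha -> zeta
  P4: mu <- eta -> zeta
That exhausts the simple backdoor paths. Count: 4.

4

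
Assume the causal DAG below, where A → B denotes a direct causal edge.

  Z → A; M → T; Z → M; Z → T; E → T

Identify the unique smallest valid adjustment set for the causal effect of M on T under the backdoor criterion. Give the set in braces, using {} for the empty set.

{Z}

Variables eligible for adjustment (non-descendants of M, excluding M and T): {A, E, Z}.
Backdoor paths from M to T:
  P1: M <- Z -> T
The empty set is not sufficient: P1 (M <- Z -> T) has no collider blocking it and no conditioned non-collider, so it is open.
Try {Z}:
  P1: blocked at fork node Z ∈ conditioning set.
{Z} contains no descendant of M and blocks every backdoor path.
No other singleton works — e.g. {E} leaves P1 open — so {Z} is the unique smallest valid adjustment set.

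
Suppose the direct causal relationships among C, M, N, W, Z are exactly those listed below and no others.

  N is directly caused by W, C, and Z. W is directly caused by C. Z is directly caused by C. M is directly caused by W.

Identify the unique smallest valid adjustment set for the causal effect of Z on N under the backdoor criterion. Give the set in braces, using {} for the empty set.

Variables eligible for adjustment (non-descendants of Z, excluding Z and N): {C, M, W}.
Backdoor paths from Z to N:
  P1: Z <- C -> W -> N
  P2: Z <- C -> N
The empty set is not sufficient: P1 (Z <- C -> W -> N) has no collider blocking it and no conditioned non-collider, so it is open.
Try {C}:
  P1: blocked at fork node C ∈ conditioning set.
  P2: blocked at fork node C ∈ conditioning set.
{C} contains no descendant of Z and blocks every backdoor path.
No other singleton works — e.g. {W} leaves P2 open — so {C} is the unique smallest valid adjustment set.

{C}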